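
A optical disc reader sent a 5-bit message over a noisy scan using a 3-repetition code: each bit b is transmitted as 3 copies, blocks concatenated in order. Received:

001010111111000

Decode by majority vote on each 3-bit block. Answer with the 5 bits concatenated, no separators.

00110

Block 1 (001): 1 one → 0
Block 2 (010): 1 one → 0
Block 3 (111): 3 ones → 1
Block 4 (111): 3 ones → 1
Block 5 (000): 0 ones → 0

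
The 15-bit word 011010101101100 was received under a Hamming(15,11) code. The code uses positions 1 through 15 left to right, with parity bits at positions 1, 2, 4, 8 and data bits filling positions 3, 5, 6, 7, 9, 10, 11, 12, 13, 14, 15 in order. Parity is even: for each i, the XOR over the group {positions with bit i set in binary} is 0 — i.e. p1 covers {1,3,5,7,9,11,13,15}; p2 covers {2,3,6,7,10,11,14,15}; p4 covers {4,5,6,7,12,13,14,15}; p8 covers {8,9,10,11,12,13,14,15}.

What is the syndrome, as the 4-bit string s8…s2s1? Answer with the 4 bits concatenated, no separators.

0001

s1 (pos 1,3,5,7,9,11,13,15): 0⊕1⊕1⊕1⊕1⊕0⊕1⊕0 = 1
s2 (pos 2,3,6,7,10,11,14,15): 1⊕1⊕0⊕1⊕1⊕0⊕0⊕0 = 0
s4 (pos 4,5,6,7,12,13,14,15): 0⊕1⊕0⊕1⊕1⊕1⊕0⊕0 = 0
s8 (pos 8,9,10,11,12,13,14,15): 0⊕1⊕1⊕0⊕1⊕1⊕0⊕0 = 0
Syndrome s8…s1 = 0001 → error at position 1.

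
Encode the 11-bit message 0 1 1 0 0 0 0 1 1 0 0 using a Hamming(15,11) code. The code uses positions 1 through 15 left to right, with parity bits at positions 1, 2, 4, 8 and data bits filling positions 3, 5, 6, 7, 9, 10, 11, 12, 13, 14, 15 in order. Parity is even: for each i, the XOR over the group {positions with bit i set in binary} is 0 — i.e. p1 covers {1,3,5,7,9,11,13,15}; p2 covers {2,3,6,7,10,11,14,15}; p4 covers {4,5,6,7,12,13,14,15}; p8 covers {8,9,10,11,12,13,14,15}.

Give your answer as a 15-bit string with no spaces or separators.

010011000001100

Place data at non-parity positions: p1 p2 0 p4 1 1 0 p8 0 0 0 1 1 0 0
p1 (pos 1,3,5,7,9,11,13,15): XOR of data positions = 0⊕1⊕0⊕0⊕0⊕1⊕0 = 0
p2 (pos 2,3,6,7,10,11,14,15): XOR of data positions = 0⊕1⊕0⊕0⊕0⊕0⊕0 = 1
p4 (pos 4,5,6,7,12,13,14,15): XOR of data positions = 1⊕1⊕0⊕1⊕1⊕0⊕0 = 0
p8 (pos 8,9,10,11,12,13,14,15): XOR of data positions = 0⊕0⊕0⊕1⊕1⊕0⊕0 = 0
Codeword: 010011000001100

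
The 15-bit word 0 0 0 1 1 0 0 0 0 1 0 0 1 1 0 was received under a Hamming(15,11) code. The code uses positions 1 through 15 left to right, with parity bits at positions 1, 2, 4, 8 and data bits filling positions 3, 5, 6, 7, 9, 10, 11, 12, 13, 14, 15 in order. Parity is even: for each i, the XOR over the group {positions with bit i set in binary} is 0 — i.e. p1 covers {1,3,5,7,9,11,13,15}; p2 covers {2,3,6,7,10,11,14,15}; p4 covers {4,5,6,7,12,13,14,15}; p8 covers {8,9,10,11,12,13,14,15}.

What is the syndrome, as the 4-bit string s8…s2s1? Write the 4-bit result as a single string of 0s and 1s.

1000

s1 (pos 1,3,5,7,9,11,13,15): 0⊕0⊕1⊕0⊕0⊕0⊕1⊕0 = 0
s2 (pos 2,3,6,7,10,11,14,15): 0⊕0⊕0⊕0⊕1⊕0⊕1⊕0 = 0
s4 (pos 4,5,6,7,12,13,14,15): 1⊕1⊕0⊕0⊕0⊕1⊕1⊕0 = 0
s8 (pos 8,9,10,11,12,13,14,15): 0⊕0⊕1⊕0⊕0⊕1⊕1⊕0 = 1
Syndrome s8…s1 = 1000 → error at position 8.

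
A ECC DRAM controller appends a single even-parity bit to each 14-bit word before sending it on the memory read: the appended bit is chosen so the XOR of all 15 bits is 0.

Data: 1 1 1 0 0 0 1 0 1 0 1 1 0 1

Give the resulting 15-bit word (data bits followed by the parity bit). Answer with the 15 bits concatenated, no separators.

111000101011010

XOR of the 14 data bits: 1⊕1⊕1⊕0⊕0⊕0⊕1⊕0⊕1⊕0⊕1⊕1⊕0⊕1 = 0
Parity bit = 0 (so all 15 bits XOR to 0).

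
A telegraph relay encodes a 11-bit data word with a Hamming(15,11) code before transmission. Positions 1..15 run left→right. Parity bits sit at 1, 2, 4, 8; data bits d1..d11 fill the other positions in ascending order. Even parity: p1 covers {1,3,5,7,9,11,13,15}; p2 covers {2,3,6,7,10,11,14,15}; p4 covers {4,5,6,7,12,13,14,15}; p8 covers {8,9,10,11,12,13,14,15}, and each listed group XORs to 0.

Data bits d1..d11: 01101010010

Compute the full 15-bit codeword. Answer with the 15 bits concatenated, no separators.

Place data at non-parity positions: p1 p2 0 p4 1 1 0 p8 1 0 1 0 0 1 0
p1 (pos 1,3,5,7,9,11,13,15): XOR of data positions = 0⊕1⊕0⊕1⊕1⊕0⊕0 = 1
p2 (pos 2,3,6,7,10,11,14,15): XOR of data positions = 0⊕1⊕0⊕0⊕1⊕1⊕0 = 1
p4 (pos 4,5,6,7,12,13,14,15): XOR of data positions = 1⊕1⊕0⊕0⊕0⊕1⊕0 = 1
p8 (pos 8,9,10,11,12,13,14,15): XOR of data positions = 1⊕0⊕1⊕0⊕0⊕1⊕0 = 1
Codeword: 110111011010010

110111011010010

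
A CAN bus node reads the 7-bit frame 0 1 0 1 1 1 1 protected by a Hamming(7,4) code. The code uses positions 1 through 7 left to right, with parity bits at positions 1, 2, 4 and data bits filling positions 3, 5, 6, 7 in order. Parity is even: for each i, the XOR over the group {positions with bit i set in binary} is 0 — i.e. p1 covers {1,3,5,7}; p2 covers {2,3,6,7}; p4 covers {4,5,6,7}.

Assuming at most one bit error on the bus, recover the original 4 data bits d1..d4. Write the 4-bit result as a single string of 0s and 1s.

0111

s1 (pos 1,3,5,7): 0⊕0⊕1⊕1 = 0
s2 (pos 2,3,6,7): 1⊕0⊕1⊕1 = 1
s4 (pos 4,5,6,7): 1⊕1⊕1⊕1 = 0
Syndrome s4…s1 = 010 → error at position 2.
Flip position 2: 0101111 → 0001111
Read data bits from positions 3,5,6,7: 0111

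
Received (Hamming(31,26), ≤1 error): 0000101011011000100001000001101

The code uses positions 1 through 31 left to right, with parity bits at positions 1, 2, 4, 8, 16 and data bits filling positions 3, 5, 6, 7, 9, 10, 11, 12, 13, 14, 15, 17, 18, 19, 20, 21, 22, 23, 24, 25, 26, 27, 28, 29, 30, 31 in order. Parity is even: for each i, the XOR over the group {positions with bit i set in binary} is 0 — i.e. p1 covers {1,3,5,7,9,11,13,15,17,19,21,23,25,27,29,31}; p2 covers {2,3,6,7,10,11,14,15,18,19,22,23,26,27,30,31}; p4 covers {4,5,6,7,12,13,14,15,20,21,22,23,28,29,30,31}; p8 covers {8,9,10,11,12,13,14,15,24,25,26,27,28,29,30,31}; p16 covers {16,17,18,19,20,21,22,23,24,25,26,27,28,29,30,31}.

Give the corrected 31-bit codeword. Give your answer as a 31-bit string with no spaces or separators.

s1 (pos 1,3,5,7,9,11,13,15,17,19,21,23,25,27,29,31): 0⊕0⊕1⊕1⊕1⊕0⊕1⊕0⊕1⊕0⊕0⊕0⊕0⊕0⊕1⊕1 = 1
s2 (pos 2,3,6,7,10,11,14,15,18,19,22,23,26,27,30,31): 0⊕0⊕0⊕1⊕1⊕0⊕0⊕0⊕0⊕0⊕1⊕0⊕0⊕0⊕0⊕1 = 0
s4 (pos 4,5,6,7,12,13,14,15,20,21,22,23,28,29,30,31): 0⊕1⊕0⊕1⊕1⊕1⊕0⊕0⊕0⊕0⊕1⊕0⊕1⊕1⊕0⊕1 = 0
s8 (pos 8,9,10,11,12,13,14,15,24,25,26,27,28,29,30,31): 0⊕1⊕1⊕0⊕1⊕1⊕0⊕0⊕0⊕0⊕0⊕0⊕1⊕1⊕0⊕1 = 1
s16 (pos 16,17,18,19,20,21,22,23,24,25,26,27,28,29,30,31): 0⊕1⊕0⊕0⊕0⊕0⊕1⊕0⊕0⊕0⊕0⊕0⊕1⊕1⊕0⊕1 = 1
Syndrome s16…s1 = 11001 → error at position 25.
Flip position 25: 0000101011011000100001000001101 → 0000101011011000100001001001101

0000101011011000100001001001101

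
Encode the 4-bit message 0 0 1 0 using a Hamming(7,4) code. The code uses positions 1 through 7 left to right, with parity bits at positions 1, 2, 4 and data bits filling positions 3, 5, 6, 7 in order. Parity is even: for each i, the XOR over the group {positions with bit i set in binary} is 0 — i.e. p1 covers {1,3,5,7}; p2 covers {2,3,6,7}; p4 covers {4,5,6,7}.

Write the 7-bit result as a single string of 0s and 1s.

0101010

Place data at non-parity positions: p1 p2 0 p4 0 1 0
p1 (pos 1,3,5,7): XOR of data positions = 0⊕0⊕0 = 0
p2 (pos 2,3,6,7): XOR of data positions = 0⊕1⊕0 = 1
p4 (pos 4,5,6,7): XOR of data positions = 0⊕1⊕0 = 1
Codeword: 0101010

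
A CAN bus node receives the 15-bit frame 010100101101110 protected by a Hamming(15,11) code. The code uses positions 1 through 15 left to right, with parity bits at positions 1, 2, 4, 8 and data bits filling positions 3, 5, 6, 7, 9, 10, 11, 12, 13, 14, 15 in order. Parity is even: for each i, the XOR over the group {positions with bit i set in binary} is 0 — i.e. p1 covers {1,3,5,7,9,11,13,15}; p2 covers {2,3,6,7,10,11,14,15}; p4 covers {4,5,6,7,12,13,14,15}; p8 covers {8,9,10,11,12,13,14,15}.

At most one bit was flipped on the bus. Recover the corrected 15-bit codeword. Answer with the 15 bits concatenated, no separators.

s1 (pos 1,3,5,7,9,11,13,15): 0⊕0⊕0⊕1⊕1⊕0⊕1⊕0 = 1
s2 (pos 2,3,6,7,10,11,14,15): 1⊕0⊕0⊕1⊕1⊕0⊕1⊕0 = 0
s4 (pos 4,5,6,7,12,13,14,15): 1⊕0⊕0⊕1⊕1⊕1⊕1⊕0 = 1
s8 (pos 8,9,10,11,12,13,14,15): 0⊕1⊕1⊕0⊕1⊕1⊕1⊕0 = 1
Syndrome s8…s1 = 1101 → error at position 13.
Flip position 13: 010100101101110 → 010100101101010

010100101101010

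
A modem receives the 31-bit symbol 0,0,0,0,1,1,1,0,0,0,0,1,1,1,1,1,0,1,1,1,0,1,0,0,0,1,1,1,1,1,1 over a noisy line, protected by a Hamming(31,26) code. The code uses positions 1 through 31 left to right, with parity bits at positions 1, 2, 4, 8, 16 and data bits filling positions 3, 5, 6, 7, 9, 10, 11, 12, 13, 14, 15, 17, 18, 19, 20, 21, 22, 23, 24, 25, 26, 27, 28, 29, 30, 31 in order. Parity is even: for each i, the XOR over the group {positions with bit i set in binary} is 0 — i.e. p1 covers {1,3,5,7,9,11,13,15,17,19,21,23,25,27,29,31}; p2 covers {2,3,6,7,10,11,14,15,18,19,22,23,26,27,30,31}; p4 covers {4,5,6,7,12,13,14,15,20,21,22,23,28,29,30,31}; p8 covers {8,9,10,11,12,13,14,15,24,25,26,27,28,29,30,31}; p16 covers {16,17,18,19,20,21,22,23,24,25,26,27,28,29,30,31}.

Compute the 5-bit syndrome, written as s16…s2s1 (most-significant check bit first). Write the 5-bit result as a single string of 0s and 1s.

s1 (pos 1,3,5,7,9,11,13,15,17,19,21,23,25,27,29,31): 0⊕0⊕1⊕1⊕0⊕0⊕1⊕1⊕0⊕1⊕0⊕0⊕0⊕1⊕1⊕1 = 0
s2 (pos 2,3,6,7,10,11,14,15,18,19,22,23,26,27,30,31): 0⊕0⊕1⊕1⊕0⊕0⊕1⊕1⊕1⊕1⊕1⊕0⊕1⊕1⊕1⊕1 = 1
s4 (pos 4,5,6,7,12,13,14,15,20,21,22,23,28,29,30,31): 0⊕1⊕1⊕1⊕1⊕1⊕1⊕1⊕1⊕0⊕1⊕0⊕1⊕1⊕1⊕1 = 1
s8 (pos 8,9,10,11,12,13,14,15,24,25,26,27,28,29,30,31): 0⊕0⊕0⊕0⊕1⊕1⊕1⊕1⊕0⊕0⊕1⊕1⊕1⊕1⊕1⊕1 = 0
s16 (pos 16,17,18,19,20,21,22,23,24,25,26,27,28,29,30,31): 1⊕0⊕1⊕1⊕1⊕0⊕1⊕0⊕0⊕0⊕1⊕1⊕1⊕1⊕1⊕1 = 1
Syndrome s16…s1 = 10110 → error at position 22.

10110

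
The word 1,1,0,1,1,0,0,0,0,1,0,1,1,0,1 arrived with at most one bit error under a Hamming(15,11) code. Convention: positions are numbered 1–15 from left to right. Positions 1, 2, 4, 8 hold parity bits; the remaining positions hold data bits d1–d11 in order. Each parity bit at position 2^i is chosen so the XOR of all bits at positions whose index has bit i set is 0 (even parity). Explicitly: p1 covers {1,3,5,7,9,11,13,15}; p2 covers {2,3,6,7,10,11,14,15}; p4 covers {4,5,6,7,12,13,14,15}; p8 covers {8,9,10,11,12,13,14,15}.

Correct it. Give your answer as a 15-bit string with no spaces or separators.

110111000101101

s1 (pos 1,3,5,7,9,11,13,15): 1⊕0⊕1⊕0⊕0⊕0⊕1⊕1 = 0
s2 (pos 2,3,6,7,10,11,14,15): 1⊕0⊕0⊕0⊕1⊕0⊕0⊕1 = 1
s4 (pos 4,5,6,7,12,13,14,15): 1⊕1⊕0⊕0⊕1⊕1⊕0⊕1 = 1
s8 (pos 8,9,10,11,12,13,14,15): 0⊕0⊕1⊕0⊕1⊕1⊕0⊕1 = 0
Syndrome s8…s1 = 0110 → error at position 6.
Flip position 6: 110110000101101 → 110111000101101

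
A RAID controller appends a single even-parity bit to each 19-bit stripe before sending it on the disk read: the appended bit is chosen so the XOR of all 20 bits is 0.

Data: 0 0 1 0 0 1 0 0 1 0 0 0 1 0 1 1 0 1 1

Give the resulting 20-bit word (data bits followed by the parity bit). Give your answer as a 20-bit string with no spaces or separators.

00100100100010110110

XOR of the 19 data bits: 0⊕0⊕1⊕0⊕0⊕1⊕0⊕0⊕1⊕0⊕0⊕0⊕1⊕0⊕1⊕1⊕0⊕1⊕1 = 0
Parity bit = 0 (so all 20 bits XOR to 0).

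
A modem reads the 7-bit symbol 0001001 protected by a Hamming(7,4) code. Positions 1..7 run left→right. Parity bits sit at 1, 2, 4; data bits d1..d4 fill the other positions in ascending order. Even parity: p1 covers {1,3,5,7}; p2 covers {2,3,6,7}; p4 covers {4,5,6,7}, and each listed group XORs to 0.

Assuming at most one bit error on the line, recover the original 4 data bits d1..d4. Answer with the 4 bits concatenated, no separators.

s1 (pos 1,3,5,7): 0⊕0⊕0⊕1 = 1
s2 (pos 2,3,6,7): 0⊕0⊕0⊕1 = 1
s4 (pos 4,5,6,7): 1⊕0⊕0⊕1 = 0
Syndrome s4…s1 = 011 → error at position 3.
Flip position 3: 0001001 → 0011001
Read data bits from positions 3,5,6,7: 1001

1001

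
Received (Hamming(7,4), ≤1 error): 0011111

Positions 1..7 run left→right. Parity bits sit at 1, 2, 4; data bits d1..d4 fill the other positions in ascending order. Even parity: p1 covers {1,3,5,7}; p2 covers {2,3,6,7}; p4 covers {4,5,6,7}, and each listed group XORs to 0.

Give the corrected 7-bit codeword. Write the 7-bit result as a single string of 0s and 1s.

s1 (pos 1,3,5,7): 0⊕1⊕1⊕1 = 1
s2 (pos 2,3,6,7): 0⊕1⊕1⊕1 = 1
s4 (pos 4,5,6,7): 1⊕1⊕1⊕1 = 0
Syndrome s4…s1 = 011 → error at position 3.
Flip position 3: 0011111 → 0001111

0001111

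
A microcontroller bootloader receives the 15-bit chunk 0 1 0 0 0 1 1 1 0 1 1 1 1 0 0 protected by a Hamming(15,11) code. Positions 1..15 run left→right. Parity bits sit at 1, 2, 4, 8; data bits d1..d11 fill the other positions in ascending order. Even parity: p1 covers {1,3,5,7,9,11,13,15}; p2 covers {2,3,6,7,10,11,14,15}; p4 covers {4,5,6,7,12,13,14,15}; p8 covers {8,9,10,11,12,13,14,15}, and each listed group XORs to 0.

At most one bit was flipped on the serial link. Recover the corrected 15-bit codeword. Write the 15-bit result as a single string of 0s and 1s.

010001110101100

s1 (pos 1,3,5,7,9,11,13,15): 0⊕0⊕0⊕1⊕0⊕1⊕1⊕0 = 1
s2 (pos 2,3,6,7,10,11,14,15): 1⊕0⊕1⊕1⊕1⊕1⊕0⊕0 = 1
s4 (pos 4,5,6,7,12,13,14,15): 0⊕0⊕1⊕1⊕1⊕1⊕0⊕0 = 0
s8 (pos 8,9,10,11,12,13,14,15): 1⊕0⊕1⊕1⊕1⊕1⊕0⊕0 = 1
Syndrome s8…s1 = 1011 → error at position 11.
Flip position 11: 010001110111100 → 010001110101100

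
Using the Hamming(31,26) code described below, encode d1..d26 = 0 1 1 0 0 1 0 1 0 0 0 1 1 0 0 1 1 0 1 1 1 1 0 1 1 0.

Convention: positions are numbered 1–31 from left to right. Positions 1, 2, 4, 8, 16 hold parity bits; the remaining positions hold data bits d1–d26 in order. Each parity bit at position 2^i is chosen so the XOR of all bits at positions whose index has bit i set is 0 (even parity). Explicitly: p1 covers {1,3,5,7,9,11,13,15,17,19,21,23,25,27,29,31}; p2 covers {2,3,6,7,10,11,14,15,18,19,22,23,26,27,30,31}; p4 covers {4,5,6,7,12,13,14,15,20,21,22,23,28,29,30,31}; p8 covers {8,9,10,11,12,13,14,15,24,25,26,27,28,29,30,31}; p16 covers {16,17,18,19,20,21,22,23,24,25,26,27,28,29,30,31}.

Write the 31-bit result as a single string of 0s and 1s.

Place data at non-parity positions: p1 p2 0 p4 1 1 0 p8 0 1 0 1 0 0 0 p16 1 1 0 0 1 1 0 1 1 1 1 0 1 1 0
p1 (pos 1,3,5,7,9,11,13,15,17,19,21,23,25,27,29,31): XOR of data positions = 0⊕1⊕0⊕0⊕0⊕0⊕0⊕1⊕0⊕1⊕0⊕1⊕1⊕1⊕0 = 0
p2 (pos 2,3,6,7,10,11,14,15,18,19,22,23,26,27,30,31): XOR of data positions = 0⊕1⊕0⊕1⊕0⊕0⊕0⊕1⊕0⊕1⊕0⊕1⊕1⊕1⊕0 = 1
p4 (pos 4,5,6,7,12,13,14,15,20,21,22,23,28,29,30,31): XOR of data positions = 1⊕1⊕0⊕1⊕0⊕0⊕0⊕0⊕1⊕1⊕0⊕0⊕1⊕1⊕0 = 1
p8 (pos 8,9,10,11,12,13,14,15,24,25,26,27,28,29,30,31): XOR of data positions = 0⊕1⊕0⊕1⊕0⊕0⊕0⊕1⊕1⊕1⊕1⊕0⊕1⊕1⊕0 = 0
p16 (pos 16,17,18,19,20,21,22,23,24,25,26,27,28,29,30,31): XOR of data positions = 1⊕1⊕0⊕0⊕1⊕1⊕0⊕1⊕1⊕1⊕1⊕0⊕1⊕1⊕0 = 0
Codeword: 0101110001010000110011011110110

0101110001010000110011011110110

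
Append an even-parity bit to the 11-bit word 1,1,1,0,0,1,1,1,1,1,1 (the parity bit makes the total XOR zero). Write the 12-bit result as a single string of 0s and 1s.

XOR of the 11 data bits: 1⊕1⊕1⊕0⊕0⊕1⊕1⊕1⊕1⊕1⊕1 = 1
Parity bit = 1 (so all 12 bits XOR to 0).

111001111111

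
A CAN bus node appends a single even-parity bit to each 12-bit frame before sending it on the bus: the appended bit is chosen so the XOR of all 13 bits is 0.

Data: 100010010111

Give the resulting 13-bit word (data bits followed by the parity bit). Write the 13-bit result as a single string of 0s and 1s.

1000100101110

XOR of the 12 data bits: 1⊕0⊕0⊕0⊕1⊕0⊕0⊕1⊕0⊕1⊕1⊕1 = 0
Parity bit = 0 (so all 13 bits XOR to 0).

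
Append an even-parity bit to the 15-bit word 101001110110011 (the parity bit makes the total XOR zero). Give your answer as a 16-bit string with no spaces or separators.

1010011101100111

XOR of the 15 data bits: 1⊕0⊕1⊕0⊕0⊕1⊕1⊕1⊕0⊕1⊕1⊕0⊕0⊕1⊕1 = 1
Parity bit = 1 (so all 16 bits XOR to 0).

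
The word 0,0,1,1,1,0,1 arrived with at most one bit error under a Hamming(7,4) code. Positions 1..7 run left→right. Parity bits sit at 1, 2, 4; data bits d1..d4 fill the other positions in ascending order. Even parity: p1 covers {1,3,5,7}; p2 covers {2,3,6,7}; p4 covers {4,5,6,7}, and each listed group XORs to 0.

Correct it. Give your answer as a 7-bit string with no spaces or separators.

0011001

s1 (pos 1,3,5,7): 0⊕1⊕1⊕1 = 1
s2 (pos 2,3,6,7): 0⊕1⊕0⊕1 = 0
s4 (pos 4,5,6,7): 1⊕1⊕0⊕1 = 1
Syndrome s4…s1 = 101 → error at position 5.
Flip position 5: 0011101 → 0011001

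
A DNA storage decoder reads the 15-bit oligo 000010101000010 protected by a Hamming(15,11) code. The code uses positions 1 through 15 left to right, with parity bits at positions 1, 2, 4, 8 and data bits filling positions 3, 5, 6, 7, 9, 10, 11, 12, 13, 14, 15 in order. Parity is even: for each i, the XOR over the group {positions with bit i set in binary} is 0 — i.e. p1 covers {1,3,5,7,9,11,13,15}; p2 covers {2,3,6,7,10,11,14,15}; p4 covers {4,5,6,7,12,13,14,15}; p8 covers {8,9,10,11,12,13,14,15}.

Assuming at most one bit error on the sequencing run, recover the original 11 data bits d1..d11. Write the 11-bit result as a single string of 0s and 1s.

00011000010

s1 (pos 1,3,5,7,9,11,13,15): 0⊕0⊕1⊕1⊕1⊕0⊕0⊕0 = 1
s2 (pos 2,3,6,7,10,11,14,15): 0⊕0⊕0⊕1⊕0⊕0⊕1⊕0 = 0
s4 (pos 4,5,6,7,12,13,14,15): 0⊕1⊕0⊕1⊕0⊕0⊕1⊕0 = 1
s8 (pos 8,9,10,11,12,13,14,15): 0⊕1⊕0⊕0⊕0⊕0⊕1⊕0 = 0
Syndrome s8…s1 = 0101 → error at position 5.
Flip position 5: 000010101000010 → 000000101000010
Read data bits from positions 3,5,6,7,9,10,11,12,13,14,15: 00011000010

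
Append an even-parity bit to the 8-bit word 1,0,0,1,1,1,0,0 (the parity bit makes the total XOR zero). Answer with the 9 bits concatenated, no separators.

XOR of the 8 data bits: 1⊕0⊕0⊕1⊕1⊕1⊕0⊕0 = 0
Parity bit = 0 (so all 9 bits XOR to 0).

100111000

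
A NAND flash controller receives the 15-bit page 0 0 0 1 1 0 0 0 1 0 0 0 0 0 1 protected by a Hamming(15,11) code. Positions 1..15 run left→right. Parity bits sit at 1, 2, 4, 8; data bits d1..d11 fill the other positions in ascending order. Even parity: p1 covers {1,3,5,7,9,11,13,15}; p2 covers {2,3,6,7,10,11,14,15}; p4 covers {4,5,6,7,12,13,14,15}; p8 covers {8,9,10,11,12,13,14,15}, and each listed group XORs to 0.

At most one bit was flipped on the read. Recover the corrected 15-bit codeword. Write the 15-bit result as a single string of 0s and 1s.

000110101000001

s1 (pos 1,3,5,7,9,11,13,15): 0⊕0⊕1⊕0⊕1⊕0⊕0⊕1 = 1
s2 (pos 2,3,6,7,10,11,14,15): 0⊕0⊕0⊕0⊕0⊕0⊕0⊕1 = 1
s4 (pos 4,5,6,7,12,13,14,15): 1⊕1⊕0⊕0⊕0⊕0⊕0⊕1 = 1
s8 (pos 8,9,10,11,12,13,14,15): 0⊕1⊕0⊕0⊕0⊕0⊕0⊕1 = 0
Syndrome s8…s1 = 0111 → error at position 7.
Flip position 7: 000110001000001 → 000110101000001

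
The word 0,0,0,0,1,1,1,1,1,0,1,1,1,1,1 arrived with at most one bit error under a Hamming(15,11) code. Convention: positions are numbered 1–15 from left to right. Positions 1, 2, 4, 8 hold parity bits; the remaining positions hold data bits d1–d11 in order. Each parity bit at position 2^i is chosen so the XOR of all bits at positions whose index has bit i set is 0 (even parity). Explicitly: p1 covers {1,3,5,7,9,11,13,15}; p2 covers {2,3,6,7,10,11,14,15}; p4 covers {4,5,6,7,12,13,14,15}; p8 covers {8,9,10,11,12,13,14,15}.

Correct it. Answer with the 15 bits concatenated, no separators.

s1 (pos 1,3,5,7,9,11,13,15): 0⊕0⊕1⊕1⊕1⊕1⊕1⊕1 = 0
s2 (pos 2,3,6,7,10,11,14,15): 0⊕0⊕1⊕1⊕0⊕1⊕1⊕1 = 1
s4 (pos 4,5,6,7,12,13,14,15): 0⊕1⊕1⊕1⊕1⊕1⊕1⊕1 = 1
s8 (pos 8,9,10,11,12,13,14,15): 1⊕1⊕0⊕1⊕1⊕1⊕1⊕1 = 1
Syndrome s8…s1 = 1110 → error at position 14.
Flip position 14: 000011111011111 → 000011111011101

000011111011101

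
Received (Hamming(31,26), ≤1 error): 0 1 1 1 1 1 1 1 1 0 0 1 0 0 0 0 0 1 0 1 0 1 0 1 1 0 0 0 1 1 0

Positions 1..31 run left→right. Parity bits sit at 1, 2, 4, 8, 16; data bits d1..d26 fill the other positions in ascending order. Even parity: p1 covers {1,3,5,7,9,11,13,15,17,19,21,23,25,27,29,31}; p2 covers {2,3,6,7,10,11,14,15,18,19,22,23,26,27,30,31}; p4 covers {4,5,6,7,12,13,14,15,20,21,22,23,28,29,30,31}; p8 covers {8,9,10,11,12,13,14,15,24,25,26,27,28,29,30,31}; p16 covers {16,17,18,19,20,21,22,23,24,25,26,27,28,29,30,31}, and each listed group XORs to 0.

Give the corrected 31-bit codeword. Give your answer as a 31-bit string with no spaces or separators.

0111111110010000010101011000100

s1 (pos 1,3,5,7,9,11,13,15,17,19,21,23,25,27,29,31): 0⊕1⊕1⊕1⊕1⊕0⊕0⊕0⊕0⊕0⊕0⊕0⊕1⊕0⊕1⊕0 = 0
s2 (pos 2,3,6,7,10,11,14,15,18,19,22,23,26,27,30,31): 1⊕1⊕1⊕1⊕0⊕0⊕0⊕0⊕1⊕0⊕1⊕0⊕0⊕0⊕1⊕0 = 1
s4 (pos 4,5,6,7,12,13,14,15,20,21,22,23,28,29,30,31): 1⊕1⊕1⊕1⊕1⊕0⊕0⊕0⊕1⊕0⊕1⊕0⊕0⊕1⊕1⊕0 = 1
s8 (pos 8,9,10,11,12,13,14,15,24,25,26,27,28,29,30,31): 1⊕1⊕0⊕0⊕1⊕0⊕0⊕0⊕1⊕1⊕0⊕0⊕0⊕1⊕1⊕0 = 1
s16 (pos 16,17,18,19,20,21,22,23,24,25,26,27,28,29,30,31): 0⊕0⊕1⊕0⊕1⊕0⊕1⊕0⊕1⊕1⊕0⊕0⊕0⊕1⊕1⊕0 = 1
Syndrome s16…s1 = 11110 → error at position 30.
Flip position 30: 0111111110010000010101011000110 → 0111111110010000010101011000100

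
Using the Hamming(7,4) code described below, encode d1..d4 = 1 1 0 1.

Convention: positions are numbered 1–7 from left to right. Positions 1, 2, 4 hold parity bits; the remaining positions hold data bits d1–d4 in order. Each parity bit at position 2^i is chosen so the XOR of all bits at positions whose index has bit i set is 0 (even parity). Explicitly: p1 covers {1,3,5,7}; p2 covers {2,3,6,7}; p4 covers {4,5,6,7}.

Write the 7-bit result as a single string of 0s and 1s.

1010101

Place data at non-parity positions: p1 p2 1 p4 1 0 1
p1 (pos 1,3,5,7): XOR of data positions = 1⊕1⊕1 = 1
p2 (pos 2,3,6,7): XOR of data positions = 1⊕0⊕1 = 0
p4 (pos 4,5,6,7): XOR of data positions = 1⊕0⊕1 = 0
Codeword: 1010101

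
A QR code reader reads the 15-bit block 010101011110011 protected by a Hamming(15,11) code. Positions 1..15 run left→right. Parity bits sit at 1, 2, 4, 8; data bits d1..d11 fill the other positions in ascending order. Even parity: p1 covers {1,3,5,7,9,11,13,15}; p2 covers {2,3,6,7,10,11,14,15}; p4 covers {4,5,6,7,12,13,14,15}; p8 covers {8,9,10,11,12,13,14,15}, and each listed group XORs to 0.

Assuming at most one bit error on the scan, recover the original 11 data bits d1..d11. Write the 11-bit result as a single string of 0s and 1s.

s1 (pos 1,3,5,7,9,11,13,15): 0⊕0⊕0⊕0⊕1⊕1⊕0⊕1 = 1
s2 (pos 2,3,6,7,10,11,14,15): 1⊕0⊕1⊕0⊕1⊕1⊕1⊕1 = 0
s4 (pos 4,5,6,7,12,13,14,15): 1⊕0⊕1⊕0⊕0⊕0⊕1⊕1 = 0
s8 (pos 8,9,10,11,12,13,14,15): 1⊕1⊕1⊕1⊕0⊕0⊕1⊕1 = 0
Syndrome s8…s1 = 0001 → error at position 1.
Flip position 1: 010101011110011 → 110101011110011
Read data bits from positions 3,5,6,7,9,10,11,12,13,14,15: 00101110011

00101110011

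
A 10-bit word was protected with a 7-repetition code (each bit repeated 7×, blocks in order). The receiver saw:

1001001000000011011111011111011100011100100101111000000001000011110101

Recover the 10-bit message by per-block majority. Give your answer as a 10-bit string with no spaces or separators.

0011011001

Block 1 (1001001): 3 ones → 0
Block 2 (0000000): 0 ones → 0
Block 3 (1101111): 6 ones → 1
Block 4 (1011111): 6 ones → 1
Block 5 (0111000): 3 ones → 0
Block 6 (1110010): 4 ones → 1
Block 7 (0101111): 5 ones → 1
Block 8 (0000000): 0 ones → 0
Block 9 (0100001): 2 ones → 0
Block 10 (1110101): 5 ones → 1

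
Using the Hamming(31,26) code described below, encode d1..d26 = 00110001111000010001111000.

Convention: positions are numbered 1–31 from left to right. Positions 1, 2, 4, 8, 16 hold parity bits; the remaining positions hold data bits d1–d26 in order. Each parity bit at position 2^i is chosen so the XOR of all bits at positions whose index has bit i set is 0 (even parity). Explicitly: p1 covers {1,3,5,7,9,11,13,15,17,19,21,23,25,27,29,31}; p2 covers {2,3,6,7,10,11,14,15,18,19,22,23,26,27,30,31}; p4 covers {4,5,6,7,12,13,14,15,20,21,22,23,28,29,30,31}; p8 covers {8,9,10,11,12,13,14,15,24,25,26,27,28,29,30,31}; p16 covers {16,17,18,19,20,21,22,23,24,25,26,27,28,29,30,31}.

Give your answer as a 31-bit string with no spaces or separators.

0000011000011111000010001111000

Place data at non-parity positions: p1 p2 0 p4 0 1 1 p8 0 0 0 1 1 1 1 p16 0 0 0 0 1 0 0 0 1 1 1 1 0 0 0
p1 (pos 1,3,5,7,9,11,13,15,17,19,21,23,25,27,29,31): XOR of data positions = 0⊕0⊕1⊕0⊕0⊕1⊕1⊕0⊕0⊕1⊕0⊕1⊕1⊕0⊕0 = 0
p2 (pos 2,3,6,7,10,11,14,15,18,19,22,23,26,27,30,31): XOR of data positions = 0⊕1⊕1⊕0⊕0⊕1⊕1⊕0⊕0⊕0⊕0⊕1⊕1⊕0⊕0 = 0
p4 (pos 4,5,6,7,12,13,14,15,20,21,22,23,28,29,30,31): XOR of data positions = 0⊕1⊕1⊕1⊕1⊕1⊕1⊕0⊕1⊕0⊕0⊕1⊕0⊕0⊕0 = 0
p8 (pos 8,9,10,11,12,13,14,15,24,25,26,27,28,29,30,31): XOR of data positions = 0⊕0⊕0⊕1⊕1⊕1⊕1⊕0⊕1⊕1⊕1⊕1⊕0⊕0⊕0 = 0
p16 (pos 16,17,18,19,20,21,22,23,24,25,26,27,28,29,30,31): XOR of data positions = 0⊕0⊕0⊕0⊕1⊕0⊕0⊕0⊕1⊕1⊕1⊕1⊕0⊕0⊕0 = 1
Codeword: 0000011000011111000010001111000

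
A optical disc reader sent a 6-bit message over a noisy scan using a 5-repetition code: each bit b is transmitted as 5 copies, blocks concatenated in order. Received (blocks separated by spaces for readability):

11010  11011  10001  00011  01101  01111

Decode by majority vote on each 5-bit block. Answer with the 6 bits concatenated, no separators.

Block 1 (11010): 3 ones → 1
Block 2 (11011): 4 ones → 1
Block 3 (10001): 2 ones → 0
Block 4 (00011): 2 ones → 0
Block 5 (01101): 3 ones → 1
Block 6 (01111): 4 ones → 1

110011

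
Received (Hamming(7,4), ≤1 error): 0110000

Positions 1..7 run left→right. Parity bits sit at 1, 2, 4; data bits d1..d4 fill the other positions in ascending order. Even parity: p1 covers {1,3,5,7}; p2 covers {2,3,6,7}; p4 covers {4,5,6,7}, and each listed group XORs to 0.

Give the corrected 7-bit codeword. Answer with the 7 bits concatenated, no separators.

s1 (pos 1,3,5,7): 0⊕1⊕0⊕0 = 1
s2 (pos 2,3,6,7): 1⊕1⊕0⊕0 = 0
s4 (pos 4,5,6,7): 0⊕0⊕0⊕0 = 0
Syndrome s4…s1 = 001 → error at position 1.
Flip position 1: 0110000 → 1110000

1110000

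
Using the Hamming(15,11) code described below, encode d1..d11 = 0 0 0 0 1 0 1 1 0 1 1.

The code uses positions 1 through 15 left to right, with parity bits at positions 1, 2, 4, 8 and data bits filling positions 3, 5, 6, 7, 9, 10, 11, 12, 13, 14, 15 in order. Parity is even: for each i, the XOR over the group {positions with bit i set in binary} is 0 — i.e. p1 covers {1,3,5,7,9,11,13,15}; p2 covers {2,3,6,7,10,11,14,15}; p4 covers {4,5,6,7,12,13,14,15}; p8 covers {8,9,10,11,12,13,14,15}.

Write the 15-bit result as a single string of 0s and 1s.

Place data at non-parity positions: p1 p2 0 p4 0 0 0 p8 1 0 1 1 0 1 1
p1 (pos 1,3,5,7,9,11,13,15): XOR of data positions = 0⊕0⊕0⊕1⊕1⊕0⊕1 = 1
p2 (pos 2,3,6,7,10,11,14,15): XOR of data positions = 0⊕0⊕0⊕0⊕1⊕1⊕1 = 1
p4 (pos 4,5,6,7,12,13,14,15): XOR of data positions = 0⊕0⊕0⊕1⊕0⊕1⊕1 = 1
p8 (pos 8,9,10,11,12,13,14,15): XOR of data positions = 1⊕0⊕1⊕1⊕0⊕1⊕1 = 1
Codeword: 110100011011011

110100011011011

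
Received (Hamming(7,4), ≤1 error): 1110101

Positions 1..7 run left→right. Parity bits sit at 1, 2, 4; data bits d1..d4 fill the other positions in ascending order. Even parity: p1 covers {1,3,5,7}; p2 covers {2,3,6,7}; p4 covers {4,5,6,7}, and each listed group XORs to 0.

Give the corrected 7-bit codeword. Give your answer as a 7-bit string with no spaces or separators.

s1 (pos 1,3,5,7): 1⊕1⊕1⊕1 = 0
s2 (pos 2,3,6,7): 1⊕1⊕0⊕1 = 1
s4 (pos 4,5,6,7): 0⊕1⊕0⊕1 = 0
Syndrome s4…s1 = 010 → error at position 2.
Flip position 2: 1110101 → 1010101

1010101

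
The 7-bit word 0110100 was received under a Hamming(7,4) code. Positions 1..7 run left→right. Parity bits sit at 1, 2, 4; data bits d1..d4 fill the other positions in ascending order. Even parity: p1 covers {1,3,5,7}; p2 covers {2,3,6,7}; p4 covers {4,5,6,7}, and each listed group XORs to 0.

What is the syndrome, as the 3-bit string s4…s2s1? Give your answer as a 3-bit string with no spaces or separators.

s1 (pos 1,3,5,7): 0⊕1⊕1⊕0 = 0
s2 (pos 2,3,6,7): 1⊕1⊕0⊕0 = 0
s4 (pos 4,5,6,7): 0⊕1⊕0⊕0 = 1
Syndrome s4…s1 = 100 → error at position 4.

100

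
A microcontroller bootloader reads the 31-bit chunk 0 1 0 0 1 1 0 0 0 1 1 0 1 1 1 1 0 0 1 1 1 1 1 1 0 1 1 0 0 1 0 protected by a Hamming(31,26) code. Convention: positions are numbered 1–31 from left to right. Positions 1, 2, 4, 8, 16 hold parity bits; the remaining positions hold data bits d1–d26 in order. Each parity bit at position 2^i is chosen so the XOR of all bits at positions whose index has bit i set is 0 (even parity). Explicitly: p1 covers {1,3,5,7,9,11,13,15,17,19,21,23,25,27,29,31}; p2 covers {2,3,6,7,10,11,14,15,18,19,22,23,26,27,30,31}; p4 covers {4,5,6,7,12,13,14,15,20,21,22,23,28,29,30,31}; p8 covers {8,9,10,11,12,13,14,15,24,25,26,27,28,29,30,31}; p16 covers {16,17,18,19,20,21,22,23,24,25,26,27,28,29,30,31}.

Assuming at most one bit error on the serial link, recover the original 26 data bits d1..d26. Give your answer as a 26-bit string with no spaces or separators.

01100110111001111110110010

s1 (pos 1,3,5,7,9,11,13,15,17,19,21,23,25,27,29,31): 0⊕0⊕1⊕0⊕0⊕1⊕1⊕1⊕0⊕1⊕1⊕1⊕0⊕1⊕0⊕0 = 0
s2 (pos 2,3,6,7,10,11,14,15,18,19,22,23,26,27,30,31): 1⊕0⊕1⊕0⊕1⊕1⊕1⊕1⊕0⊕1⊕1⊕1⊕1⊕1⊕1⊕0 = 0
s4 (pos 4,5,6,7,12,13,14,15,20,21,22,23,28,29,30,31): 0⊕1⊕1⊕0⊕0⊕1⊕1⊕1⊕1⊕1⊕1⊕1⊕0⊕0⊕1⊕0 = 0
s8 (pos 8,9,10,11,12,13,14,15,24,25,26,27,28,29,30,31): 0⊕0⊕1⊕1⊕0⊕1⊕1⊕1⊕1⊕0⊕1⊕1⊕0⊕0⊕1⊕0 = 1
s16 (pos 16,17,18,19,20,21,22,23,24,25,26,27,28,29,30,31): 1⊕0⊕0⊕1⊕1⊕1⊕1⊕1⊕1⊕0⊕1⊕1⊕0⊕0⊕1⊕0 = 0
Syndrome s16…s1 = 01000 → error at position 8.
Flip position 8: 0100110001101111001111110110010 → 0100110101101111001111110110010
Read data bits from positions 3,5,6,7,9,10,11,12,13,14,15,17,18,19,20,21,22,23,24,25,26,27,28,29,30,31: 01100110111001111110110010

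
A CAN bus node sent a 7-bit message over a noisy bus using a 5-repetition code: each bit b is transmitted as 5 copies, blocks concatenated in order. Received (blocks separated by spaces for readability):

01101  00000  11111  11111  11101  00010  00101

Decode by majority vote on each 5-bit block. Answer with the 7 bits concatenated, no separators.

1011100

Block 1 (01101): 3 ones → 1
Block 2 (00000): 0 ones → 0
Block 3 (11111): 5 ones → 1
Block 4 (11111): 5 ones → 1
Block 5 (11101): 4 ones → 1
Block 6 (00010): 1 one → 0
Block 7 (00101): 2 ones → 0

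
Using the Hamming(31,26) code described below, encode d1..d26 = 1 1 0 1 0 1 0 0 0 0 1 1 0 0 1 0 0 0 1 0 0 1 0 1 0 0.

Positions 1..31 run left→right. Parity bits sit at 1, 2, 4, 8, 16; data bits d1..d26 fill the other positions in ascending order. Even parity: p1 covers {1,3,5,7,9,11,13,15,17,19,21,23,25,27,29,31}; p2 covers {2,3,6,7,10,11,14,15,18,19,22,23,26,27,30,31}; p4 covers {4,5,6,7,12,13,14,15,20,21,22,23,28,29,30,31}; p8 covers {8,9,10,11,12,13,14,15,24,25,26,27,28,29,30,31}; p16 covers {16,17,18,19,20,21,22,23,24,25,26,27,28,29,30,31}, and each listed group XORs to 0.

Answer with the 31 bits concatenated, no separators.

1111101101000011100100010010100

Place data at non-parity positions: p1 p2 1 p4 1 0 1 p8 0 1 0 0 0 0 1 p16 1 0 0 1 0 0 0 1 0 0 1 0 1 0 0
p1 (pos 1,3,5,7,9,11,13,15,17,19,21,23,25,27,29,31): XOR of data positions = 1⊕1⊕1⊕0⊕0⊕0⊕1⊕1⊕0⊕0⊕0⊕0⊕1⊕1⊕0 = 1
p2 (pos 2,3,6,7,10,11,14,15,18,19,22,23,26,27,30,31): XOR of data positions = 1⊕0⊕1⊕1⊕0⊕0⊕1⊕0⊕0⊕0⊕0⊕0⊕1⊕0⊕0 = 1
p4 (pos 4,5,6,7,12,13,14,15,20,21,22,23,28,29,30,31): XOR of data positions = 1⊕0⊕1⊕0⊕0⊕0⊕1⊕1⊕0⊕0⊕0⊕0⊕1⊕0⊕0 = 1
p8 (pos 8,9,10,11,12,13,14,15,24,25,26,27,28,29,30,31): XOR of data positions = 0⊕1⊕0⊕0⊕0⊕0⊕1⊕1⊕0⊕0⊕1⊕0⊕1⊕0⊕0 = 1
p16 (pos 16,17,18,19,20,21,22,23,24,25,26,27,28,29,30,31): XOR of data positions = 1⊕0⊕0⊕1⊕0⊕0⊕0⊕1⊕0⊕0⊕1⊕0⊕1⊕0⊕0 = 1
Codeword: 1111101101000011100100010010100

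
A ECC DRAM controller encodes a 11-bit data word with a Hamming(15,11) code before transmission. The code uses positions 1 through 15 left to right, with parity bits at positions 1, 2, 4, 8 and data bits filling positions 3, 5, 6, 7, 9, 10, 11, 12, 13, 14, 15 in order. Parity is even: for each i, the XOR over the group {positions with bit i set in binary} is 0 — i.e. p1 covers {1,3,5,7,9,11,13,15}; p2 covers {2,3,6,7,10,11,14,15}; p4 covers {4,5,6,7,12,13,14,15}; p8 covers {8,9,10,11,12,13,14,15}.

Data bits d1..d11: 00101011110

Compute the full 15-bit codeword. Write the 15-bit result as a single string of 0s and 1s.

110001011011110

Place data at non-parity positions: p1 p2 0 p4 0 1 0 p8 1 0 1 1 1 1 0
p1 (pos 1,3,5,7,9,11,13,15): XOR of data positions = 0⊕0⊕0⊕1⊕1⊕1⊕0 = 1
p2 (pos 2,3,6,7,10,11,14,15): XOR of data positions = 0⊕1⊕0⊕0⊕1⊕1⊕0 = 1
p4 (pos 4,5,6,7,12,13,14,15): XOR of data positions = 0⊕1⊕0⊕1⊕1⊕1⊕0 = 0
p8 (pos 8,9,10,11,12,13,14,15): XOR of data positions = 1⊕0⊕1⊕1⊕1⊕1⊕0 = 1
Codeword: 110001011011110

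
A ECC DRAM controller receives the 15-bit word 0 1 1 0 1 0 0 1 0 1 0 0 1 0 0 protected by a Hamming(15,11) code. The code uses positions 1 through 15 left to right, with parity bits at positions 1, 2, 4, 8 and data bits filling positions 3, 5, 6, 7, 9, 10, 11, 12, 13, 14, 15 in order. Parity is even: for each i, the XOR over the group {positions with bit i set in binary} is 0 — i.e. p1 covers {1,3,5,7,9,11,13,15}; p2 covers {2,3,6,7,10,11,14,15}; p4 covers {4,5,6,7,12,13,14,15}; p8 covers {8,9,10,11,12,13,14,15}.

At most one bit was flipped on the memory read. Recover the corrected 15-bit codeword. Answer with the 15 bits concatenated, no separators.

s1 (pos 1,3,5,7,9,11,13,15): 0⊕1⊕1⊕0⊕0⊕0⊕1⊕0 = 1
s2 (pos 2,3,6,7,10,11,14,15): 1⊕1⊕0⊕0⊕1⊕0⊕0⊕0 = 1
s4 (pos 4,5,6,7,12,13,14,15): 0⊕1⊕0⊕0⊕0⊕1⊕0⊕0 = 0
s8 (pos 8,9,10,11,12,13,14,15): 1⊕0⊕1⊕0⊕0⊕1⊕0⊕0 = 1
Syndrome s8…s1 = 1011 → error at position 11.
Flip position 11: 011010010100100 → 011010010110100

011010010110100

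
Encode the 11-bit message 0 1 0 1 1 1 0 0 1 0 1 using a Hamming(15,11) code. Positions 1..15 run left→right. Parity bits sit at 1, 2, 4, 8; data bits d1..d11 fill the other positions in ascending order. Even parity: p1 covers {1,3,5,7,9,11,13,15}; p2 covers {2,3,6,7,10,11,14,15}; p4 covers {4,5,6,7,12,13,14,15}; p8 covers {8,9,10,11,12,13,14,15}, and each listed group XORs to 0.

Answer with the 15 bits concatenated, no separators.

110010101100101

Place data at non-parity positions: p1 p2 0 p4 1 0 1 p8 1 1 0 0 1 0 1
p1 (pos 1,3,5,7,9,11,13,15): XOR of data positions = 0⊕1⊕1⊕1⊕0⊕1⊕1 = 1
p2 (pos 2,3,6,7,10,11,14,15): XOR of data positions = 0⊕0⊕1⊕1⊕0⊕0⊕1 = 1
p4 (pos 4,5,6,7,12,13,14,15): XOR of data positions = 1⊕0⊕1⊕0⊕1⊕0⊕1 = 0
p8 (pos 8,9,10,11,12,13,14,15): XOR of data positions = 1⊕1⊕0⊕0⊕1⊕0⊕1 = 0
Codeword: 110010101100101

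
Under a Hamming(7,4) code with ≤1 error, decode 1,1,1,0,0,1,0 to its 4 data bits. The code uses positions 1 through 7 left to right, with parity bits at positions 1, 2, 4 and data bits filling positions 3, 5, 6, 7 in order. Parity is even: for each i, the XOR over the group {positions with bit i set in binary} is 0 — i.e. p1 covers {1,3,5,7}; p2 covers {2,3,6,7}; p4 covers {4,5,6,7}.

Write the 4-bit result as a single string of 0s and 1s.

s1 (pos 1,3,5,7): 1⊕1⊕0⊕0 = 0
s2 (pos 2,3,6,7): 1⊕1⊕1⊕0 = 1
s4 (pos 4,5,6,7): 0⊕0⊕1⊕0 = 1
Syndrome s4…s1 = 110 → error at position 6.
Flip position 6: 1110010 → 1110000
Read data bits from positions 3,5,6,7: 1000

1000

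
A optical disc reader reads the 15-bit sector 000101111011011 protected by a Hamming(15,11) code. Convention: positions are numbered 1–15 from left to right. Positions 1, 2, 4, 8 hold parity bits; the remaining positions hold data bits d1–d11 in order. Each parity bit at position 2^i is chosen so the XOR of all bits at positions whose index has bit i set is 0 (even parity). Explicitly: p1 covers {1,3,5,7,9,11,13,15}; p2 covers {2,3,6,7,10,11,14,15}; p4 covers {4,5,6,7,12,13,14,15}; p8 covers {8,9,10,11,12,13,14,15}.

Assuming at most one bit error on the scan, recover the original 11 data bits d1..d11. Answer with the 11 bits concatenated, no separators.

s1 (pos 1,3,5,7,9,11,13,15): 0⊕0⊕0⊕1⊕1⊕1⊕0⊕1 = 0
s2 (pos 2,3,6,7,10,11,14,15): 0⊕0⊕1⊕1⊕0⊕1⊕1⊕1 = 1
s4 (pos 4,5,6,7,12,13,14,15): 1⊕0⊕1⊕1⊕1⊕0⊕1⊕1 = 0
s8 (pos 8,9,10,11,12,13,14,15): 1⊕1⊕0⊕1⊕1⊕0⊕1⊕1 = 0
Syndrome s8…s1 = 0010 → error at position 2.
Flip position 2: 000101111011011 → 010101111011011
Read data bits from positions 3,5,6,7,9,10,11,12,13,14,15: 00111011011

00111011011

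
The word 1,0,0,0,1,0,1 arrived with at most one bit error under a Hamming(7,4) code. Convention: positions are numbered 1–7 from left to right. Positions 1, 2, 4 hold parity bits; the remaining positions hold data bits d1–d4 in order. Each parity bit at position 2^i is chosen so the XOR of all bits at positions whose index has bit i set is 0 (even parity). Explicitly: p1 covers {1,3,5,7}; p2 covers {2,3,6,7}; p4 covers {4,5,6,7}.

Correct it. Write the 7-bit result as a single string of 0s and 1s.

1010101

s1 (pos 1,3,5,7): 1⊕0⊕1⊕1 = 1
s2 (pos 2,3,6,7): 0⊕0⊕0⊕1 = 1
s4 (pos 4,5,6,7): 0⊕1⊕0⊕1 = 0
Syndrome s4…s1 = 011 → error at position 3.
Flip position 3: 1000101 → 1010101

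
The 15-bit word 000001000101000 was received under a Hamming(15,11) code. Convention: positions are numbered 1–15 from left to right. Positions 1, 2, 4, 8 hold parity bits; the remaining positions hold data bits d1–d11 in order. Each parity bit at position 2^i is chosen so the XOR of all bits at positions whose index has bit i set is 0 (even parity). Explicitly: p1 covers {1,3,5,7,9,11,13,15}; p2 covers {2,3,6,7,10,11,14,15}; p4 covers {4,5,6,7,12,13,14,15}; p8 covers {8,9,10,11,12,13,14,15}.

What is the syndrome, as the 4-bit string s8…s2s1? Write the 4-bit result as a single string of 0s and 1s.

s1 (pos 1,3,5,7,9,11,13,15): 0⊕0⊕0⊕0⊕0⊕0⊕0⊕0 = 0
s2 (pos 2,3,6,7,10,11,14,15): 0⊕0⊕1⊕0⊕1⊕0⊕0⊕0 = 0
s4 (pos 4,5,6,7,12,13,14,15): 0⊕0⊕1⊕0⊕1⊕0⊕0⊕0 = 0
s8 (pos 8,9,10,11,12,13,14,15): 0⊕0⊕1⊕0⊕1⊕0⊕0⊕0 = 0
Syndrome s8…s1 = 0000 → no error.

0000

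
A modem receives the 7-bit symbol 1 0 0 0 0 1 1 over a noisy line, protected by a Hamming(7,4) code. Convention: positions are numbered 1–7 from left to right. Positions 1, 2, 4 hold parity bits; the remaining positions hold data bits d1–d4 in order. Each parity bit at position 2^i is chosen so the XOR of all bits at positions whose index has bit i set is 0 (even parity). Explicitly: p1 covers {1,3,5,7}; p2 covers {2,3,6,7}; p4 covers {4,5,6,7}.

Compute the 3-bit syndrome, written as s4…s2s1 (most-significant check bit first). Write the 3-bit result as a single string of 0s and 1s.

000

s1 (pos 1,3,5,7): 1⊕0⊕0⊕1 = 0
s2 (pos 2,3,6,7): 0⊕0⊕1⊕1 = 0
s4 (pos 4,5,6,7): 0⊕0⊕1⊕1 = 0
Syndrome s4…s1 = 000 → no error.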